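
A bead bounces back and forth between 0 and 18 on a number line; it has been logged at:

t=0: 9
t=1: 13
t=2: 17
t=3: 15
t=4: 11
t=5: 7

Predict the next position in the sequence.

The value travels 4 per step and bounces off the walls at 0 and 18.
  step 6: 7 → 3

3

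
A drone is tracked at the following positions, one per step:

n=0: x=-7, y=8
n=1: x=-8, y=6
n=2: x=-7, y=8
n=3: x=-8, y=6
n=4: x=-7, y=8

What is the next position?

x=-8, y=6

Consecutive displacements (-1, -2), (+1, +2), (-1, -2), (+1, +2) scale by a factor of -1 each step.
step 5: x=-7, y=8 + (-1, -2) → x=-8, y=6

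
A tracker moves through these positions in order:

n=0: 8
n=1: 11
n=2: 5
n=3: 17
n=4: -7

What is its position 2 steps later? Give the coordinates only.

Consecutive displacements +3, -6, +12, -24 scale by a factor of -2 each step.
step 5: -7 + 48 → 41
step 6: 41 − 96 → -55

-55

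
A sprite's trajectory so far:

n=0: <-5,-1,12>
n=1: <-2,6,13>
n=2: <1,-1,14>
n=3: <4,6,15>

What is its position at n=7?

<16,6,19>

The first coordinate changes by +3 each step, so at step 7 it is -5 + 7·(3) = 16.
The second coordinate repeats the cycle [-1, 6] with period 2; step 7 mod 2 = 1, giving 6.
The third coordinate changes by +1 each step, so at step 7 it is 12 + 7·(1) = 19.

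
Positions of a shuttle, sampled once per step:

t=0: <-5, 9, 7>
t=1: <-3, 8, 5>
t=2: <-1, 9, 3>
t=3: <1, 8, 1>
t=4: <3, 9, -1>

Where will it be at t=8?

<11, 9, -9>

The first coordinate changes by +2 each step, so at step 8 it is -5 + 8·(2) = 11.
The second coordinate repeats the cycle [9, 8] with period 2; step 8 mod 2 = 0, giving 9.
The third coordinate changes by -2 each step, so at step 8 it is 7 + 8·(-2) = -9.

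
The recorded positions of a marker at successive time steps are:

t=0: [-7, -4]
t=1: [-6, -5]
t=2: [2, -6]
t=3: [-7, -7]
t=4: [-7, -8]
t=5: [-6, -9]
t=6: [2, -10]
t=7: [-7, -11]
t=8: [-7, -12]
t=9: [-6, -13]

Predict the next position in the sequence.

First: cycles through -7, -6, 2, -7 every 4 steps. Step 10 lands at position 2 of the cycle → 2.
Second: linear, -1 per step → -14 at step 10.

[2, -14]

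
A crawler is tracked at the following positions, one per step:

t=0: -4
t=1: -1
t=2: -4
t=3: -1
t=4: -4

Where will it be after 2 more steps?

The jumps are +3, -3, +3, -3 — a geometric progression with ratio -1.
step 5: -4 + 3 → -1
step 6: -1 − 3 → -4

-4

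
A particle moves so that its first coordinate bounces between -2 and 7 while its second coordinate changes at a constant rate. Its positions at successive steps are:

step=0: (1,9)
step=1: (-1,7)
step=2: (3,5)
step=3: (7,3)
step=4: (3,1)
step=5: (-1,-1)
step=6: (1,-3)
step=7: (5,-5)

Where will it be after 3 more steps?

(-1,-11)

The first coordinate travels 4 per step and bounces off the walls at -2 and 7.
  step 8: 5 → 5
  step 9: 5 → 1
  step 10: 1 → -1
The second coordinate changes by -2 each step: at step 10 it is -11.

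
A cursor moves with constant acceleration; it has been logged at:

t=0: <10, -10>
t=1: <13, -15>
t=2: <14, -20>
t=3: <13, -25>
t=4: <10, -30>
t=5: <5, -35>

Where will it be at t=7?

Successive displacements: <+3, -5>, <+1, -5>, <-1, -5>, <-3, -5>, <-5, -5> — each changes by <-2, +0>.
step 6: <5, -35> + <-7, -5> → <-2, -40>
step 7: <-2, -40> + <-9, -5> → <-11, -45>

<-11, -45>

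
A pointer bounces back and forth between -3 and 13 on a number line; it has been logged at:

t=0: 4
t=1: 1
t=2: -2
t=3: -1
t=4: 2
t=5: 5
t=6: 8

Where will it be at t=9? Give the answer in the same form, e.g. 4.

9

The value travels 3 per step and bounces off the walls at -3 and 13.
  step 7: 8 → 11
  step 8: 11 → 12
  step 9: 12 → 9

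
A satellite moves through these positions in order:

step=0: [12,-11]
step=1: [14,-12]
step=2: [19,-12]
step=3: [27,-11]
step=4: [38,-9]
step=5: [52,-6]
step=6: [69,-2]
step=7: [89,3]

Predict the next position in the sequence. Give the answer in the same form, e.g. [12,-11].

[112,9]

Successive displacements: [+2,-1], [+5,+0], [+8,+1], [+11,+2], [+14,+3], [+17,+4], [+20,+5] — each changes by [+3,+1].
step 8: [89,3] + [+23,+6] → [112,9]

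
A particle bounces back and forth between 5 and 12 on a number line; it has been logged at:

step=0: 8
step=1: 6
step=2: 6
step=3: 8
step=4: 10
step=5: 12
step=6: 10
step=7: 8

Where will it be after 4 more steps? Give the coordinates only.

The value reflects between 5 and 12, moving 2 per step.
  step 8: 8 → 6
  step 9: 6 → 6
  step 10: 6 → 8
  step 11: 8 → 10

10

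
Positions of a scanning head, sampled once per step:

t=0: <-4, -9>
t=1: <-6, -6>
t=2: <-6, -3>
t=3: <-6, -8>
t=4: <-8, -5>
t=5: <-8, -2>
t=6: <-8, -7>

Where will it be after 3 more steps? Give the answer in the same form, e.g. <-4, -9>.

The moves between consecutive positions are <-2, +3>, <+0, +3>, <+0, -5>, <-2, +3>, <+0, +3>, <+0, -5>; they repeat the 3-cycle [<-2, +3>, <+0, +3>, <+0, -5>].
step 7: apply <-2, +3> → <-10, -4>
step 8: apply <+0, +3> → <-10, -1>
step 9: apply <+0, -5> → <-10, -6>

<-10, -6>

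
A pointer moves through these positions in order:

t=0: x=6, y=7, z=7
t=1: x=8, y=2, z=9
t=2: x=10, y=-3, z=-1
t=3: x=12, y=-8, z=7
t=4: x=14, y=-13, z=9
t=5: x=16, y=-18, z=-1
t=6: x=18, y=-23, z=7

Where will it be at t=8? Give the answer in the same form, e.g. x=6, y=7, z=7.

The x coordinate changes by +2 each step, so at step 8 it is 6 + 8·(2) = 22.
The y coordinate changes by -5 each step, so at step 8 it is 7 + 8·(-5) = -33.
The z coordinate repeats the cycle [7, 9, -1] with period 3; step 8 mod 3 = 2, giving -1.

x=22, y=-33, z=-1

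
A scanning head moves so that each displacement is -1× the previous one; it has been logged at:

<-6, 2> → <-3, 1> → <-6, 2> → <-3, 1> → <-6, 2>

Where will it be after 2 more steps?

The jumps are <+3, -1>, <-3, +1>, <+3, -1>, <-3, +1> — a geometric progression with ratio -1.
step 5: <-6, 2> + <+3, -1> → <-3, 1>
step 6: <-3, 1> + <-3, +1> → <-6, 2>

<-6, 2>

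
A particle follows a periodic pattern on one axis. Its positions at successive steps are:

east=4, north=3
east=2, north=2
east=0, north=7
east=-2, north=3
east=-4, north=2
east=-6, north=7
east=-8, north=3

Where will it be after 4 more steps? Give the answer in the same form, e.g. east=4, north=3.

east=-16, north=2

The east coordinate changes by -2 each step, so at step 10 it is 4 + 10·(-2) = -16.
The north coordinate repeats the cycle [3, 2, 7] with period 3; step 10 mod 3 = 1, giving 2.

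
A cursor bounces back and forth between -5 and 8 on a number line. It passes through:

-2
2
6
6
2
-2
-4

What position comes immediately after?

The value reflects between -5 and 8, moving 4 per step.
  step 7: -4 → 0

0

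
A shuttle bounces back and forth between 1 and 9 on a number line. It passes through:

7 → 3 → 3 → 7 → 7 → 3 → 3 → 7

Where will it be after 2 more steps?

The value reflects between 1 and 9, moving 4 per step.
  step 8: 7 → 7
  step 9: 7 → 3

3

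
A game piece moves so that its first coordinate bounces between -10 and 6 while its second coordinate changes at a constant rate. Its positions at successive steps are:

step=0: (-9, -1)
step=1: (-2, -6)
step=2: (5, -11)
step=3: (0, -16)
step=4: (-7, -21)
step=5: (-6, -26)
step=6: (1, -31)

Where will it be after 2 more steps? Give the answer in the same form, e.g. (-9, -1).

(-3, -41)

The first coordinate reflects between -10 and 6, moving 7 per step.
  step 7: 1 → 4
  step 8: 4 → -3
The second coordinate changes by -5 each step: at step 8 it is -41.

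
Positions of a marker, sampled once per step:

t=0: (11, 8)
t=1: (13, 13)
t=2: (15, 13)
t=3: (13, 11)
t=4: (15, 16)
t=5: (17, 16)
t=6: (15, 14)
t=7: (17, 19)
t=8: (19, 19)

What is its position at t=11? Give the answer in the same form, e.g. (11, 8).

Step-to-step displacements: (+2, +5), (+2, +0), (-2, -2), (+2, +5), (+2, +0), (-2, -2), (+2, +5), (+2, +0) — a repeating cycle of length 3.
step 9: apply (-2, -2) → (17, 17)
step 10: apply (+2, +5) → (19, 22)
step 11: apply (+2, +0) → (21, 22)

(21, 22)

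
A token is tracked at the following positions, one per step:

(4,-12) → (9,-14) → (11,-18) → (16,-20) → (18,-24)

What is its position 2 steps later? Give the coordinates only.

(25,-30)

Step-to-step displacements: (+5,-2), (+2,-4), (+5,-2), (+2,-4) — a repeating cycle of length 2.
step 5: apply (+5,-2) → (23,-26)
step 6: apply (+2,-4) → (25,-30)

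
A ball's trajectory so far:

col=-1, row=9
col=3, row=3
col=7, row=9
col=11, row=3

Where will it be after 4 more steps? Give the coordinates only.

Col: linear, +4 per step → 27 at step 7.
Row: cycles through 9, 3 every 2 steps. Step 7 lands at position 1 of the cycle → 3.

col=27, row=3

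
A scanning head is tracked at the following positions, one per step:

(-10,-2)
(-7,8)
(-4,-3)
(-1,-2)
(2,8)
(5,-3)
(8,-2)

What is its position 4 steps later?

(20,8)

First: linear, +3 per step → 20 at step 10.
Second: cycles through -2, 8, -3 every 3 steps. Step 10 lands at position 1 of the cycle → 8.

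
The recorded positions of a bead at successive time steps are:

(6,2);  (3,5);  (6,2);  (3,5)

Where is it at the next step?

Step-to-step displacements: (-3,+3), (+3,-3), (-3,+3); each is -1× the previous.
step 4: (3,5) + (+3,-3) → (6,2)

(6,2)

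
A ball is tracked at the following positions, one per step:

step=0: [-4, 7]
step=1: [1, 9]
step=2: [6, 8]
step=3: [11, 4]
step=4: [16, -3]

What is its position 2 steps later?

Successive displacements: [+5, +2], [+5, -1], [+5, -4], [+5, -7] — each changes by [+0, -3].
step 5: [16, -3] + [+5, -10] → [21, -13]
step 6: [21, -13] + [+5, -13] → [26, -26]

[26, -26]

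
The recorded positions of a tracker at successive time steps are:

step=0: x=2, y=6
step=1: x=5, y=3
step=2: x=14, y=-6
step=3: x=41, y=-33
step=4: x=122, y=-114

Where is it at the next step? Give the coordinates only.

x=365, y=-357

Step-to-step displacements: (+3,-3), (+9,-9), (+27,-27), (+81,-81); each is 3× the previous.
step 5: x=122, y=-114 + (+243,-243) → x=365, y=-357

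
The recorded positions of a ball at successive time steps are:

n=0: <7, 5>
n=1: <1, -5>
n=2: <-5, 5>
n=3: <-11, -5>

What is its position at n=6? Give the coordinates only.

The first coordinate changes by -6 each step, so at step 6 it is 7 + 6·(-6) = -29.
The second coordinate repeats the cycle [5, -5] with period 2; step 6 mod 2 = 0, giving 5.

<-29, 5>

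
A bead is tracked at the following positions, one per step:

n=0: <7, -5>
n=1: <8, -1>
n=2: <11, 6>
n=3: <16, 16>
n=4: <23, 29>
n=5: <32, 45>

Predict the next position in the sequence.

<43, 64>

Taking differences between consecutive positions: <+1, +4>, <+3, +7>, <+5, +10>, <+7, +13>, <+9, +16>. These grow by <+2, +3> each step.
step 6: <32, 45> + <+11, +19> → <43, 64>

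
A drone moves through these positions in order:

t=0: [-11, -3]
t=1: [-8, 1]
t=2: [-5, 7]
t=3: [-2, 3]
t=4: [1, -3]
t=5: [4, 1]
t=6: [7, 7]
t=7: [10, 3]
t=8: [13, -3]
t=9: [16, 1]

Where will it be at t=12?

The first coordinate changes by +3 each step, so at step 12 it is -11 + 12·(3) = 25.
The second coordinate repeats the cycle [-3, 1, 7, 3] with period 4; step 12 mod 4 = 0, giving -3.

[25, -3]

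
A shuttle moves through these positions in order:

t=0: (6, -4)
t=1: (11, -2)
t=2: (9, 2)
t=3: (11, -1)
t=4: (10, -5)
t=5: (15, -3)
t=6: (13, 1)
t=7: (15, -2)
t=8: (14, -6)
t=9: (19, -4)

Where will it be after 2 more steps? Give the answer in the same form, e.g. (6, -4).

(19, -3)

The moves between consecutive positions are (+5, +2), (-2, +4), (+2, -3), (-1, -4), (+5, +2), (-2, +4), (+2, -3), (-1, -4), (+5, +2); they repeat the 4-cycle [(+5, +2), (-2, +4), (+2, -3), (-1, -4)].
step 10: apply (-2, +4) → (17, 0)
step 11: apply (+2, -3) → (19, -3)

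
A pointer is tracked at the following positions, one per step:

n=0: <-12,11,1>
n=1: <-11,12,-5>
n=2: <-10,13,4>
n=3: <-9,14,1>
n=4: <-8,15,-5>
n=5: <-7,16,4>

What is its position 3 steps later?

The first coordinate changes by +1 each step, so at step 8 it is -12 + 8·(1) = -4.
The second coordinate changes by +1 each step, so at step 8 it is 11 + 8·(1) = 19.
The third coordinate repeats the cycle [1, -5, 4] with period 3; step 8 mod 3 = 2, giving 4.

<-4,19,4>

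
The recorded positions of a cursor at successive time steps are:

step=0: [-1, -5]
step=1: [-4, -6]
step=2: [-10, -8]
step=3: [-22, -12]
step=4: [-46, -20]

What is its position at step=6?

Consecutive displacements [-3, -1], [-6, -2], [-12, -4], [-24, -8] scale by a factor of 2 each step.
step 5: [-46, -20] + [-48, -16] → [-94, -36]
step 6: [-94, -36] + [-96, -32] → [-190, -68]

[-190, -68]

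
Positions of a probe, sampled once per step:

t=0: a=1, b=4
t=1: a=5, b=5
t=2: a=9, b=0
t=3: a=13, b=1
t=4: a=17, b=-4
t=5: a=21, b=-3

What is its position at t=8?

Step-to-step displacements: (+4, +1), (+4, -5), (+4, +1), (+4, -5), (+4, +1) — a repeating cycle of length 2.
step 6: apply (+4, -5) → a=25, b=-8
step 7: apply (+4, +1) → a=29, b=-7
step 8: apply (+4, -5) → a=33, b=-12

a=33, b=-12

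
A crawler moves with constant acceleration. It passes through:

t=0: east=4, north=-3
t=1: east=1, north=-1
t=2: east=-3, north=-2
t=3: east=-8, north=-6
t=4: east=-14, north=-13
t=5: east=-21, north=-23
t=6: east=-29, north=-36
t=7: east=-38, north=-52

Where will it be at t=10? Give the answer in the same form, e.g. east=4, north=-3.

Taking differences between consecutive positions: (-3,+2), (-4,-1), (-5,-4), (-6,-7), (-7,-10), (-8,-13), (-9,-16). These grow by (-1,-3) each step.
step 8: east=-38, north=-52 + (-10,-19) → east=-48, north=-71
step 9: east=-48, north=-71 + (-11,-22) → east=-59, north=-93
step 10: east=-59, north=-93 + (-12,-25) → east=-71, north=-118

east=-71, north=-118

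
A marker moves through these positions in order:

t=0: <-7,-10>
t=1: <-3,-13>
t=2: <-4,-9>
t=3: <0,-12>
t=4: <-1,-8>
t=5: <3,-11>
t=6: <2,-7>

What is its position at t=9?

Differencing gives <+4,-3>, <-1,+4>, <+4,-3>, <-1,+4>, <+4,-3>, <-1,+4>. This is the pattern <+4,-3>, <-1,+4> repeated.
step 7: apply <+4,-3> → <6,-10>
step 8: apply <-1,+4> → <5,-6>
step 9: apply <+4,-3> → <9,-9>

<9,-9>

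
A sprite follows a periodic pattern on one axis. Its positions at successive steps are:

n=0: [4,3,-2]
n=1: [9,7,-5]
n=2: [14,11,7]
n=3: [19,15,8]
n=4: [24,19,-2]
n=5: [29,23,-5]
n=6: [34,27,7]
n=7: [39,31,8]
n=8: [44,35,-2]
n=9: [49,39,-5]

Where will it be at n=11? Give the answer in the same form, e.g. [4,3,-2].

[59,47,8]

First: linear, +5 per step → 59 at step 11.
Second: linear, +4 per step → 47 at step 11.
Third: cycles through -2, -5, 7, 8 every 4 steps. Step 11 lands at position 3 of the cycle → 8.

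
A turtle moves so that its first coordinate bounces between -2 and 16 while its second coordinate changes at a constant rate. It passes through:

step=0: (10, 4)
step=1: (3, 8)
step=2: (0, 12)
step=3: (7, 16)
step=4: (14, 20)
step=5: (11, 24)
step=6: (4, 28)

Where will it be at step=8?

(6, 36)

The first coordinate reflects between -2 and 16, moving 7 per step.
  step 7: 4 → -1
  step 8: -1 → 6
The second coordinate changes by +4 each step: at step 8 it is 36.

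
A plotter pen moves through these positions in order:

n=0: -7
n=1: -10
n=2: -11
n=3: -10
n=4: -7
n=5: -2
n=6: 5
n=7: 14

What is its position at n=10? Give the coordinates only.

Taking differences between consecutive positions: -3, -1, +1, +3, +5, +7, +9. These grow by +2 each step.
step 8: 14 + 11 → 25
step 9: 25 + 13 → 38
step 10: 38 + 15 → 53

53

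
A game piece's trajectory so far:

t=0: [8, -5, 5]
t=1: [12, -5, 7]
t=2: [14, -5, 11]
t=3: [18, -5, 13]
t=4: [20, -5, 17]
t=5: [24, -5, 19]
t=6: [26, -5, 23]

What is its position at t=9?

The moves between consecutive positions are [+4, +0, +2], [+2, +0, +4], [+4, +0, +2], [+2, +0, +4], [+4, +0, +2], [+2, +0, +4]; they repeat the 2-cycle [[+4, +0, +2], [+2, +0, +4]].
step 7: apply [+4, +0, +2] → [30, -5, 25]
step 8: apply [+2, +0, +4] → [32, -5, 29]
step 9: apply [+4, +0, +2] → [36, -5, 31]

[36, -5, 31]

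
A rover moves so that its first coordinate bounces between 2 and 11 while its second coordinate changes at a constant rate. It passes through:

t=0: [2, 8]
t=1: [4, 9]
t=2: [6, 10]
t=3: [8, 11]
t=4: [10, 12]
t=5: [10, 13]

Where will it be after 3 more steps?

The first coordinate travels 2 per step and bounces off the walls at 2 and 11.
  step 6: 10 → 8
  step 7: 8 → 6
  step 8: 6 → 4
The second coordinate changes by +1 each step: at step 8 it is 16.

[4, 16]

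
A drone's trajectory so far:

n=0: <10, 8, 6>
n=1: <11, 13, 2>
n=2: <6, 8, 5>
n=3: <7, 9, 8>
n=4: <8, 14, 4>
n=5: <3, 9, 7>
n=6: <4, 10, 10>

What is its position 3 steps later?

Differencing gives <+1, +5, -4>, <-5, -5, +3>, <+1, +1, +3>, <+1, +5, -4>, <-5, -5, +3>, <+1, +1, +3>. This is the pattern <+1, +5, -4>, <-5, -5, +3>, <+1, +1, +3> repeated.
step 7: apply <+1, +5, -4> → <5, 15, 6>
step 8: apply <-5, -5, +3> → <0, 10, 9>
step 9: apply <+1, +1, +3> → <1, 11, 12>

<1, 11, 12>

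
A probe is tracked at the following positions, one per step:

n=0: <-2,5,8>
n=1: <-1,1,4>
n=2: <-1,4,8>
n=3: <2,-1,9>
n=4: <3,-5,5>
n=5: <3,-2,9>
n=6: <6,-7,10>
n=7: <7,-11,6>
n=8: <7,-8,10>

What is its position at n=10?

The moves between consecutive positions are <+1,-4,-4>, <+0,+3,+4>, <+3,-5,+1>, <+1,-4,-4>, <+0,+3,+4>, <+3,-5,+1>, <+1,-4,-4>, <+0,+3,+4>; they repeat the 3-cycle [<+1,-4,-4>, <+0,+3,+4>, <+3,-5,+1>].
step 9: apply <+3,-5,+1> → <10,-13,11>
step 10: apply <+1,-4,-4> → <11,-17,7>

<11,-17,7>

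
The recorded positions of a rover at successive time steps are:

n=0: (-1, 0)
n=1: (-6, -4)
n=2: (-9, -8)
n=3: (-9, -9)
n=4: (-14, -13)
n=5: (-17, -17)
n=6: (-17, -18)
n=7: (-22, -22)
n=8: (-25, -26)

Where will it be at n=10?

(-30, -31)

Step-to-step displacements: (-5, -4), (-3, -4), (+0, -1), (-5, -4), (-3, -4), (+0, -1), (-5, -4), (-3, -4) — a repeating cycle of length 3.
step 9: apply (+0, -1) → (-25, -27)
step 10: apply (-5, -4) → (-30, -31)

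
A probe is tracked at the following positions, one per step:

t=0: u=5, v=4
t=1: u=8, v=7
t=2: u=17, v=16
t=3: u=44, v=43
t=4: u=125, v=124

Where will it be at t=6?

Consecutive displacements (+3,+3), (+9,+9), (+27,+27), (+81,+81) scale by a factor of 3 each step.
step 5: u=125, v=124 + (+243,+243) → u=368, v=367
step 6: u=368, v=367 + (+729,+729) → u=1097, v=1096

u=1097, v=1096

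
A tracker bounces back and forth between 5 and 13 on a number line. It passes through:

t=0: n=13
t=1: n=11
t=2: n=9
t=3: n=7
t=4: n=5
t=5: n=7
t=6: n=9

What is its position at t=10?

n=9

The value travels 2 per step and bounces off the walls at 5 and 13.
  step 7: 9 → 11
  step 8: 11 → 13
  step 9: 13 → 11
  step 10: 11 → 9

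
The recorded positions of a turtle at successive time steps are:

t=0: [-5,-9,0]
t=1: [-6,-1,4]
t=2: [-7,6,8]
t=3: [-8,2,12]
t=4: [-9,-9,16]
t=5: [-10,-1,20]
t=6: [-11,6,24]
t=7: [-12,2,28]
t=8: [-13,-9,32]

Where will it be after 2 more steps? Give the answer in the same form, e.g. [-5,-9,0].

[-15,6,40]

First: linear, -1 per step → -15 at step 10.
Second: cycles through -9, -1, 6, 2 every 4 steps. Step 10 lands at position 2 of the cycle → 6.
Third: linear, +4 per step → 40 at step 10.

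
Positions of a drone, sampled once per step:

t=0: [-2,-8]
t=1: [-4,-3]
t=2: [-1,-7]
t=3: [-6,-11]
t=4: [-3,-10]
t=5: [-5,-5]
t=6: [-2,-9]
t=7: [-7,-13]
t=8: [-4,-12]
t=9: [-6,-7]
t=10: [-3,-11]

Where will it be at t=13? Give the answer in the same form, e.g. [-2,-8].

The moves between consecutive positions are [-2,+5], [+3,-4], [-5,-4], [+3,+1], [-2,+5], [+3,-4], [-5,-4], [+3,+1], [-2,+5], [+3,-4]; they repeat the 4-cycle [[-2,+5], [+3,-4], [-5,-4], [+3,+1]].
step 11: apply [-5,-4] → [-8,-15]
step 12: apply [+3,+1] → [-5,-14]
step 13: apply [-2,+5] → [-7,-9]

[-7,-9]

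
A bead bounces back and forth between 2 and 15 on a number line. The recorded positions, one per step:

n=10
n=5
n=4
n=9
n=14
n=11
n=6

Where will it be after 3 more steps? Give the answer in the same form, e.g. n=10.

The value travels 5 per step and bounces off the walls at 2 and 15.
  step 7: 6 → 3
  step 8: 3 → 8
  step 9: 8 → 13

n=13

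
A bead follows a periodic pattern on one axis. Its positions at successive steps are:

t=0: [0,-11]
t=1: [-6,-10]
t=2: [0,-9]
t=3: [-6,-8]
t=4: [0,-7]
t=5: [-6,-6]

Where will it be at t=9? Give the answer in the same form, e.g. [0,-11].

[-6,-2]

The first coordinate repeats the cycle [0, -6] with period 2; step 9 mod 2 = 1, giving -6.
The second coordinate changes by +1 each step, so at step 9 it is -11 + 9·(1) = -2.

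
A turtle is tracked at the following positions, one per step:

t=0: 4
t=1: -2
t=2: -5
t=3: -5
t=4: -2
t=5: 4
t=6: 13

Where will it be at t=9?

58

Successive displacements: -6, -3, +0, +3, +6, +9 — each changes by +3.
step 7: 13 + 12 → 25
step 8: 25 + 15 → 40
step 9: 40 + 18 → 58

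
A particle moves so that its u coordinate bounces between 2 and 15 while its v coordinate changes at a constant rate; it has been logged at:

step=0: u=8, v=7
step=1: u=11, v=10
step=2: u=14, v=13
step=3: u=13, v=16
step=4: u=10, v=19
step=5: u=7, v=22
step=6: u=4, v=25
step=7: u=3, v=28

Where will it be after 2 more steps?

The u coordinate travels 3 per step and bounces off the walls at 2 and 15.
  step 8: 3 → 6
  step 9: 6 → 9
The v coordinate changes by +3 each step: at step 9 it is 34.

u=9, v=34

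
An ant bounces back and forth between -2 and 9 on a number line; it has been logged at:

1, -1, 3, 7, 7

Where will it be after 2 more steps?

-1

The value reflects between -2 and 9, moving 4 per step.
  step 5: 7 → 3
  step 6: 3 → -1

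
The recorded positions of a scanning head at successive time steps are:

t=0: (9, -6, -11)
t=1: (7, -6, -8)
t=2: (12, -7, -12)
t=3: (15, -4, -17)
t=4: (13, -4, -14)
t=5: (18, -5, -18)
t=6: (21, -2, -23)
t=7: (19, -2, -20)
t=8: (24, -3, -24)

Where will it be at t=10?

The moves between consecutive positions are (-2, +0, +3), (+5, -1, -4), (+3, +3, -5), (-2, +0, +3), (+5, -1, -4), (+3, +3, -5), (-2, +0, +3), (+5, -1, -4); they repeat the 3-cycle [(-2, +0, +3), (+5, -1, -4), (+3, +3, -5)].
step 9: apply (+3, +3, -5) → (27, 0, -29)
step 10: apply (-2, +0, +3) → (25, 0, -26)

(25, 0, -26)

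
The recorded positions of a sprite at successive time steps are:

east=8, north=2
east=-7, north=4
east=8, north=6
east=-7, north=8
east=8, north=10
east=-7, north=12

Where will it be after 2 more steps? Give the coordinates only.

East: cycles through 8, -7 every 2 steps. Step 7 lands at position 1 of the cycle → -7.
North: linear, +2 per step → 16 at step 7.

east=-7, north=16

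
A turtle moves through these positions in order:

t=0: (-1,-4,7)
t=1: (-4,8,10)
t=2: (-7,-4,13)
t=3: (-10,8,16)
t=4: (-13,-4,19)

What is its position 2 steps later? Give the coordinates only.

(-19,-4,25)

First: linear, -3 per step → -19 at step 6.
Second: cycles through -4, 8 every 2 steps. Step 6 lands at position 0 of the cycle → -4.
Third: linear, +3 per step → 25 at step 6.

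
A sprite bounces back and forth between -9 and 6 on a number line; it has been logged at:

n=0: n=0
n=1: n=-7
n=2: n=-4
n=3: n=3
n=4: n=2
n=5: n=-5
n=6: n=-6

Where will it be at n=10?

The value reflects between -9 and 6, moving 7 per step.
  step 7: -6 → 1
  step 8: 1 → 4
  step 9: 4 → -3
  step 10: -3 → -8

n=-8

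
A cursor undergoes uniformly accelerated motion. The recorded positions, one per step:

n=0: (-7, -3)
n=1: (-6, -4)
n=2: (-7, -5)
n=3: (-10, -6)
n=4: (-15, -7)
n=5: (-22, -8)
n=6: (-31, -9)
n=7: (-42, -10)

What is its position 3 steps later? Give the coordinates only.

Taking differences between consecutive positions: (+1, -1), (-1, -1), (-3, -1), (-5, -1), (-7, -1), (-9, -1), (-11, -1). These grow by (-2, +0) each step.
step 8: (-42, -10) + (-13, -1) → (-55, -11)
step 9: (-55, -11) + (-15, -1) → (-70, -12)
step 10: (-70, -12) + (-17, -1) → (-87, -13)

(-87, -13)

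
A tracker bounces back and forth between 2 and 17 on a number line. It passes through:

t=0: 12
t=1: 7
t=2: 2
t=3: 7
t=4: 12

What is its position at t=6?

The value travels 5 per step and bounces off the walls at 2 and 17.
  step 5: 12 → 17
  step 6: 17 → 12

12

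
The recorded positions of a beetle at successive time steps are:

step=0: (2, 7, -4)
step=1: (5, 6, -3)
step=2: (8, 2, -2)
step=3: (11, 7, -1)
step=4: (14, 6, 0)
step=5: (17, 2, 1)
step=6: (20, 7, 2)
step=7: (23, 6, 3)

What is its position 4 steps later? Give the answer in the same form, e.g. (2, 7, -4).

(35, 2, 7)

First: linear, +3 per step → 35 at step 11.
Second: cycles through 7, 6, 2 every 3 steps. Step 11 lands at position 2 of the cycle → 2.
Third: linear, +1 per step → 7 at step 11.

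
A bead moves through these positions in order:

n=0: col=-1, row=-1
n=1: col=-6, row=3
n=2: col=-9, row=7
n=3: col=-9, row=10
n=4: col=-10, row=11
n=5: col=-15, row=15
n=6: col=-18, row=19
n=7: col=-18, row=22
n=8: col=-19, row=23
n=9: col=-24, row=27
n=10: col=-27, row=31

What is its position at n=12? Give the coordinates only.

col=-28, row=35

Differencing gives (-5, +4), (-3, +4), (+0, +3), (-1, +1), (-5, +4), (-3, +4), (+0, +3), (-1, +1), (-5, +4), (-3, +4). This is the pattern (-5, +4), (-3, +4), (+0, +3), (-1, +1) repeated.
step 11: apply (+0, +3) → col=-27, row=34
step 12: apply (-1, +1) → col=-28, row=35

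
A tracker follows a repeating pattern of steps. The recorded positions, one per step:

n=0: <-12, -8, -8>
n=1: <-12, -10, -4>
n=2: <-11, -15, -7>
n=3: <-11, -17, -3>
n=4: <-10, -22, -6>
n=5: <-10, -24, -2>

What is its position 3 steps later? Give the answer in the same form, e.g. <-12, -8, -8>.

<-8, -36, -4>

Differencing gives <+0, -2, +4>, <+1, -5, -3>, <+0, -2, +4>, <+1, -5, -3>, <+0, -2, +4>. This is the pattern <+0, -2, +4>, <+1, -5, -3> repeated.
step 6: apply <+1, -5, -3> → <-9, -29, -5>
step 7: apply <+0, -2, +4> → <-9, -31, -1>
step 8: apply <+1, -5, -3> → <-8, -36, -4>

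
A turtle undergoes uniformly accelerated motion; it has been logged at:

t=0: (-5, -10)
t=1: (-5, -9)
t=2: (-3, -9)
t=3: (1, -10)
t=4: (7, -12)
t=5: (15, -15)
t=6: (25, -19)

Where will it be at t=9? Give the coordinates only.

Successive displacements: (+0, +1), (+2, +0), (+4, -1), (+6, -2), (+8, -3), (+10, -4) — each changes by (+2, -1).
step 7: (25, -19) + (+12, -5) → (37, -24)
step 8: (37, -24) + (+14, -6) → (51, -30)
step 9: (51, -30) + (+16, -7) → (67, -37)

(67, -37)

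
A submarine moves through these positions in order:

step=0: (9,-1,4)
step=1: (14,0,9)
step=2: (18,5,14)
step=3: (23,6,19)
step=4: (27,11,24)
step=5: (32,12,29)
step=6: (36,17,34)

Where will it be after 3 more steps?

(50,24,49)

Differencing gives (+5,+1,+5), (+4,+5,+5), (+5,+1,+5), (+4,+5,+5), (+5,+1,+5), (+4,+5,+5). This is the pattern (+5,+1,+5), (+4,+5,+5) repeated.
step 7: apply (+5,+1,+5) → (41,18,39)
step 8: apply (+4,+5,+5) → (45,23,44)
step 9: apply (+5,+1,+5) → (50,24,49)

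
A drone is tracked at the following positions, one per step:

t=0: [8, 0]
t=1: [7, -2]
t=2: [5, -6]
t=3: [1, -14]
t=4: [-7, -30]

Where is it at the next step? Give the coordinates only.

[-23, -62]

Consecutive displacements [-1, -2], [-2, -4], [-4, -8], [-8, -16] scale by a factor of 2 each step.
step 5: [-7, -30] + [-16, -32] → [-23, -62]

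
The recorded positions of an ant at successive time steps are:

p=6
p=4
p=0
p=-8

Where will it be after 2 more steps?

p=-56

Consecutive displacements -2, -4, -8 scale by a factor of 2 each step.
step 4: -8 − 16 → p=-24
step 5: -24 − 32 → p=-56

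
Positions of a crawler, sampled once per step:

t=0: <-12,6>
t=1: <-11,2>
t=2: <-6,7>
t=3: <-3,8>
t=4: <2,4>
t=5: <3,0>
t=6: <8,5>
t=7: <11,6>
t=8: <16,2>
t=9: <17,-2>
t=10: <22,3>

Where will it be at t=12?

The moves between consecutive positions are <+1,-4>, <+5,+5>, <+3,+1>, <+5,-4>, <+1,-4>, <+5,+5>, <+3,+1>, <+5,-4>, <+1,-4>, <+5,+5>; they repeat the 4-cycle [<+1,-4>, <+5,+5>, <+3,+1>, <+5,-4>].
step 11: apply <+3,+1> → <25,4>
step 12: apply <+5,-4> → <30,0>

<30,0>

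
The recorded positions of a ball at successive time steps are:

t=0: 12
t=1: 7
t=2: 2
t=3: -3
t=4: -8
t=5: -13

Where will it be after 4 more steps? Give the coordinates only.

Constant displacement of -5 per step.
step 6: -13 − 5 → -18
step 7: -18 − 5 → -23
step 8: -23 − 5 → -28
step 9: -28 − 5 → -33

-33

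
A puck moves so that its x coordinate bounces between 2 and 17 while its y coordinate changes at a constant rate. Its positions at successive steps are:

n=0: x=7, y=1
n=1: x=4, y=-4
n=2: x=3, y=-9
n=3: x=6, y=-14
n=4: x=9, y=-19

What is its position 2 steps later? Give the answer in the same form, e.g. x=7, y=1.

x=15, y=-29

The x coordinate reflects between 2 and 17, moving 3 per step.
  step 5: 9 → 12
  step 6: 12 → 15
The y coordinate changes by -5 each step: at step 6 it is -29.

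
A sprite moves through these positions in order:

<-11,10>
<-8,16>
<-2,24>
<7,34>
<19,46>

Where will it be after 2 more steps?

<52,76>

Successive displacements: <+3,+6>, <+6,+8>, <+9,+10>, <+12,+12> — each changes by <+3,+2>.
step 5: <19,46> + <+15,+14> → <34,60>
step 6: <34,60> + <+18,+16> → <52,76>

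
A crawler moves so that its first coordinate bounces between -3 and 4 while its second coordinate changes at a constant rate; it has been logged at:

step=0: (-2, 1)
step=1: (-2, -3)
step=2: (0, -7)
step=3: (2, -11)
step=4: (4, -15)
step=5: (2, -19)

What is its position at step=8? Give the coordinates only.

(-2, -31)

The first coordinate reflects between -3 and 4, moving 2 per step.
  step 6: 2 → 0
  step 7: 0 → -2
  step 8: -2 → -2
The second coordinate changes by -4 each step: at step 8 it is -31.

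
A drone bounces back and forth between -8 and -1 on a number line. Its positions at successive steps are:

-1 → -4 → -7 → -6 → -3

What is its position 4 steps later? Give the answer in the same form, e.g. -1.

-5

The value travels 3 per step and bounces off the walls at -8 and -1.
  step 5: -3 → -2
  step 6: -2 → -5
  step 7: -5 → -8
  step 8: -8 → -5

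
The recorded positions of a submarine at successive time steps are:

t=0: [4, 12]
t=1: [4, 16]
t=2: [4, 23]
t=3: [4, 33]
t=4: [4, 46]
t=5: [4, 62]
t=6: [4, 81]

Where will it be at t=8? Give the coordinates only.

[4, 128]

Successive displacements: [+0, +4], [+0, +7], [+0, +10], [+0, +13], [+0, +16], [+0, +19] — each changes by [+0, +3].
step 7: [4, 81] + [+0, +22] → [4, 103]
step 8: [4, 103] + [+0, +25] → [4, 128]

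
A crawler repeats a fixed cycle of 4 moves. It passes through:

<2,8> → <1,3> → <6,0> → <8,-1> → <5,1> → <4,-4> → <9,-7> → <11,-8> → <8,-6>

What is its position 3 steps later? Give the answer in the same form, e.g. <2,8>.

Step-to-step displacements: <-1,-5>, <+5,-3>, <+2,-1>, <-3,+2>, <-1,-5>, <+5,-3>, <+2,-1>, <-3,+2> — a repeating cycle of length 4.
step 9: apply <-1,-5> → <7,-11>
step 10: apply <+5,-3> → <12,-14>
step 11: apply <+2,-1> → <14,-15>

<14,-15>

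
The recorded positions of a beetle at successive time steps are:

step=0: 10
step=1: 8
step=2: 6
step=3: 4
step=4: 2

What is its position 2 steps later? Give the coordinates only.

-2

Constant displacement of -2 per step.
step 5: 2 − 2 → 0
step 6: 0 − 2 → -2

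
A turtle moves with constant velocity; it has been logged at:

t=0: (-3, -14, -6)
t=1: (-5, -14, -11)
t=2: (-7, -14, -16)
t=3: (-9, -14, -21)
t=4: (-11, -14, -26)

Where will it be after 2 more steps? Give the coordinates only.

(-15, -14, -36)

Constant displacement of (-2, +0, -5) per step.
step 5: (-11, -14, -26) + (-2, +0, -5) → (-13, -14, -31)
step 6: (-13, -14, -31) + (-2, +0, -5) → (-15, -14, -36)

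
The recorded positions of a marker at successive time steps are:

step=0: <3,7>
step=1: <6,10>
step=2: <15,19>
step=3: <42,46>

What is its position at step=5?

<366,370>

Step-to-step displacements: <+3,+3>, <+9,+9>, <+27,+27>; each is 3× the previous.
step 4: <42,46> + <+81,+81> → <123,127>
step 5: <123,127> + <+243,+243> → <366,370>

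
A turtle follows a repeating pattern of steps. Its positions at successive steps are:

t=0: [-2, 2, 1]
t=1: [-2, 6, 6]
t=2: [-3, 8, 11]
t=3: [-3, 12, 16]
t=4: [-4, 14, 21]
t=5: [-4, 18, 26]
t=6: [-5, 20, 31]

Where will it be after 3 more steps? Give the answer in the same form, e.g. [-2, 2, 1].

[-6, 30, 46]

Differencing gives [+0, +4, +5], [-1, +2, +5], [+0, +4, +5], [-1, +2, +5], [+0, +4, +5], [-1, +2, +5]. This is the pattern [+0, +4, +5], [-1, +2, +5] repeated.
step 7: apply [+0, +4, +5] → [-5, 24, 36]
step 8: apply [-1, +2, +5] → [-6, 26, 41]
step 9: apply [+0, +4, +5] → [-6, 30, 46]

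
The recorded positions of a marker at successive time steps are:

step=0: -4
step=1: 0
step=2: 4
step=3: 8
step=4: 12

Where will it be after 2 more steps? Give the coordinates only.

Constant displacement of +4 per step.
step 5: 12 + 4 → 16
step 6: 16 + 4 → 20

20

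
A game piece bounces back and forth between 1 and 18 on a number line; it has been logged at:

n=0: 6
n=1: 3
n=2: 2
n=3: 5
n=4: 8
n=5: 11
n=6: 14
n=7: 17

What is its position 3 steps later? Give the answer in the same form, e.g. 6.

The value reflects between 1 and 18, moving 3 per step.
  step 8: 17 → 16
  step 9: 16 → 13
  step 10: 13 → 10

10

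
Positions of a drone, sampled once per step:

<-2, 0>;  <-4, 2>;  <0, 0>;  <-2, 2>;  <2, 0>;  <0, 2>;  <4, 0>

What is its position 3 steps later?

Differencing gives <-2, +2>, <+4, -2>, <-2, +2>, <+4, -2>, <-2, +2>, <+4, -2>. This is the pattern <-2, +2>, <+4, -2> repeated.
step 7: apply <-2, +2> → <2, 2>
step 8: apply <+4, -2> → <6, 0>
step 9: apply <-2, +2> → <4, 2>

<4, 2>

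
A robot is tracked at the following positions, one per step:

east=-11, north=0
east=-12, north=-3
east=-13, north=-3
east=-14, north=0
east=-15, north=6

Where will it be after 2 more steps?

Successive displacements: (-1, -3), (-1, +0), (-1, +3), (-1, +6) — each changes by (+0, +3).
step 5: east=-15, north=6 + (-1, +9) → east=-16, north=15
step 6: east=-16, north=15 + (-1, +12) → east=-17, north=27

east=-17, north=27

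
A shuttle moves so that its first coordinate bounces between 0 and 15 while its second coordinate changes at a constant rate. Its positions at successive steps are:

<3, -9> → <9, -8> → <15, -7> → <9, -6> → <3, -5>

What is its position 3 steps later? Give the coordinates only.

The first coordinate reflects between 0 and 15, moving 6 per step.
  step 5: 3 → 3
  step 6: 3 → 9
  step 7: 9 → 15
The second coordinate changes by +1 each step: at step 7 it is -2.

<15, -2>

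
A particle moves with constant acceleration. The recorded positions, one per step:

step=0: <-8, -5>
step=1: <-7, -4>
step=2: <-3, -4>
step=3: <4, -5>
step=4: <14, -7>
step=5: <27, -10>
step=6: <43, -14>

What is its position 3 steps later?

Successive displacements: <+1, +1>, <+4, +0>, <+7, -1>, <+10, -2>, <+13, -3>, <+16, -4> — each changes by <+3, -1>.
step 7: <43, -14> + <+19, -5> → <62, -19>
step 8: <62, -19> + <+22, -6> → <84, -25>
step 9: <84, -25> + <+25, -7> → <109, -32>

<109, -32>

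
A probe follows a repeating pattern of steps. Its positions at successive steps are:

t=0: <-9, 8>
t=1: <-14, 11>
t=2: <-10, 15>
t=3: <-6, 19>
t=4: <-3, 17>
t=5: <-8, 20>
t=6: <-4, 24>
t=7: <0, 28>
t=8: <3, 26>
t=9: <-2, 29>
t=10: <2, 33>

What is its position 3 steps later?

<4, 38>

Step-to-step displacements: <-5, +3>, <+4, +4>, <+4, +4>, <+3, -2>, <-5, +3>, <+4, +4>, <+4, +4>, <+3, -2>, <-5, +3>, <+4, +4> — a repeating cycle of length 4.
step 11: apply <+4, +4> → <6, 37>
step 12: apply <+3, -2> → <9, 35>
step 13: apply <-5, +3> → <4, 38>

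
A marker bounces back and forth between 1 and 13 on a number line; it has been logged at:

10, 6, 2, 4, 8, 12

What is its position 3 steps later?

2

The value travels 4 per step and bounces off the walls at 1 and 13.
  step 6: 12 → 10
  step 7: 10 → 6
  step 8: 6 → 2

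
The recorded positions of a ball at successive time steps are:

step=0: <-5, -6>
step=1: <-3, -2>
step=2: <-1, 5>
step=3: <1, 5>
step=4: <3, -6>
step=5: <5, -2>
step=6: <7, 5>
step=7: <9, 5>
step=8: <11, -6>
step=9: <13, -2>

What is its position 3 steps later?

<19, -6>

First: linear, +2 per step → 19 at step 12.
Second: cycles through -6, -2, 5, 5 every 4 steps. Step 12 lands at position 0 of the cycle → -6.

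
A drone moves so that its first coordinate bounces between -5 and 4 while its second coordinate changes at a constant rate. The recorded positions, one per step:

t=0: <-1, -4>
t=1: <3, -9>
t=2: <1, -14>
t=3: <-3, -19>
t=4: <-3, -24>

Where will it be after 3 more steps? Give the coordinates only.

<-1, -39>

The first coordinate reflects between -5 and 4, moving 4 per step.
  step 5: -3 → 1
  step 6: 1 → 3
  step 7: 3 → -1
The second coordinate changes by -5 each step: at step 7 it is -39.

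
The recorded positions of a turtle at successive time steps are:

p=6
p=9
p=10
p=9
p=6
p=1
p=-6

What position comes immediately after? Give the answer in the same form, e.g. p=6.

p=-15

First differences are +3, +1, -1, -3, -5, -7; their common second difference is -2 (constant acceleration).
step 7: -6 − 9 → p=-15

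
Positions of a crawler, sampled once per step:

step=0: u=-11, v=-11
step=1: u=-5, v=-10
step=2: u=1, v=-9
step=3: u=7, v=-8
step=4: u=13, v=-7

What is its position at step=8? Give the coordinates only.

The position changes by (+6, +1) every step.
step 5: u=13, v=-7 + (+6, +1) → u=19, v=-6
step 6: u=19, v=-6 + (+6, +1) → u=25, v=-5
step 7: u=25, v=-5 + (+6, +1) → u=31, v=-4
step 8: u=31, v=-4 + (+6, +1) → u=37, v=-3

u=37, v=-3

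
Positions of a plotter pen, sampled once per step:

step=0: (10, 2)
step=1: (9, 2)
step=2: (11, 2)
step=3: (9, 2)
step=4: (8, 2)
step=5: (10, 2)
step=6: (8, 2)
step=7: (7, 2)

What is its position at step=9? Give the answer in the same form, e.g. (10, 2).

Differencing gives (-1, +0), (+2, +0), (-2, +0), (-1, +0), (+2, +0), (-2, +0), (-1, +0). This is the pattern (-1, +0), (+2, +0), (-2, +0) repeated.
step 8: apply (+2, +0) → (9, 2)
step 9: apply (-2, +0) → (7, 2)

(7, 2)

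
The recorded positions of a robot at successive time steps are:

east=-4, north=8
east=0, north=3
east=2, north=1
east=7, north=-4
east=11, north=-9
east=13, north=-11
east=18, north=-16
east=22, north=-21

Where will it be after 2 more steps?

east=29, north=-28

The moves between consecutive positions are (+4,-5), (+2,-2), (+5,-5), (+4,-5), (+2,-2), (+5,-5), (+4,-5); they repeat the 3-cycle [(+4,-5), (+2,-2), (+5,-5)].
step 8: apply (+2,-2) → east=24, north=-23
step 9: apply (+5,-5) → east=29, north=-28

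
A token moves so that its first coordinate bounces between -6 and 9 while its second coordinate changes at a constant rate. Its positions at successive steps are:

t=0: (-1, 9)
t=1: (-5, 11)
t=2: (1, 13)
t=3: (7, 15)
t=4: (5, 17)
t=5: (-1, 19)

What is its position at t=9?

(5, 27)

The first coordinate reflects between -6 and 9, moving 6 per step.
  step 6: -1 → -5
  step 7: -5 → 1
  step 8: 1 → 7
  step 9: 7 → 5
The second coordinate changes by +2 each step: at step 9 it is 27.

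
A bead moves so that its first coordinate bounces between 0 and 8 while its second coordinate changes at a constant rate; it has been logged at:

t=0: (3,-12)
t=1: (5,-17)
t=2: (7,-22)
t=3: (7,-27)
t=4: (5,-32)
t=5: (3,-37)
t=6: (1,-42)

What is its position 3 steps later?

The first coordinate travels 2 per step and bounces off the walls at 0 and 8.
  step 7: 1 → 1
  step 8: 1 → 3
  step 9: 3 → 5
The second coordinate changes by -5 each step: at step 9 it is -57.

(5,-57)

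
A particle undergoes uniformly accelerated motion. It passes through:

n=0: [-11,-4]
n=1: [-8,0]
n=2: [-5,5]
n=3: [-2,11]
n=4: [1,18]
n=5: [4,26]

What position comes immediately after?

Taking differences between consecutive positions: [+3,+4], [+3,+5], [+3,+6], [+3,+7], [+3,+8]. These grow by [+0,+1] each step.
step 6: [4,26] + [+3,+9] → [7,35]

[7,35]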